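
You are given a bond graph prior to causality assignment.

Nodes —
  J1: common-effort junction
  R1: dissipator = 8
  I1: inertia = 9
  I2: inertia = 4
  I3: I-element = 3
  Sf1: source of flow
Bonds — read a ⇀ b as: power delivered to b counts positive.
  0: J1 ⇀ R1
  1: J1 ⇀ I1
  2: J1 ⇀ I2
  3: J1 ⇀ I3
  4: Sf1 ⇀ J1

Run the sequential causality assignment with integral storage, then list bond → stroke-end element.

bond 4 |Sf1  (source Sf1 imposes f)
bond 1 |I1  (I1 integral (f out))
bond 2 |I2  (I2 integral (f out))
bond 3 |I3  (I3 outputs flow p/I3)
bond 0 |J1  (J1: last free bond brings effort in)

β0 →J1
β1 →I1
β2 →I2
β3 →I3
β4 →Sf1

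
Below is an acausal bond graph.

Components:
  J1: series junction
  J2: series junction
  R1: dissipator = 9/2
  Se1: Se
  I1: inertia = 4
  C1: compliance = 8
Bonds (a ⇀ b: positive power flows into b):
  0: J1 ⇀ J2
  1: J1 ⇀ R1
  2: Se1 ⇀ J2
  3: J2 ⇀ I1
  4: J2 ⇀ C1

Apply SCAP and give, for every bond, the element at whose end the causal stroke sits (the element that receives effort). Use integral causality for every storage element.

b2 →J2  (source Se1 imposes e)
b3 →I1  (I1: I, integral causality)
b0 →J2  (J2 flow already set via bond 3)
b4 →J2  (J2 flow already set via bond 3)
b1 →J1  (1-jn J1 has f-setter on 0)

#0 →J2
#1 →J1
#2 →J2
#3 →I1
#4 →J2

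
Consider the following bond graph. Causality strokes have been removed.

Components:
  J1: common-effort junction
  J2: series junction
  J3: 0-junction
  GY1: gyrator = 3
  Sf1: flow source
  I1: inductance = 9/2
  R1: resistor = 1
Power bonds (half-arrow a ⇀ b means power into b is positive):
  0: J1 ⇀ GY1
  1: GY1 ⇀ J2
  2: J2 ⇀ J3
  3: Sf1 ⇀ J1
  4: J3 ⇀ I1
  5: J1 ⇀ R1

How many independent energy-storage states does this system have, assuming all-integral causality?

b3 →Sf1  (Sf1 (Sf) sets flow on bond)
b4 →I1  (I1 integral (f out))
b2 →J3  (J3 needs exactly one e-in)
b1 →J2  (common-f at J2 fixed by 2)
b0 →J1  (GY GY1: same side as bond 1)
b5 →R1  (common-e at J1 fixed by 0)

1  (I1 all integral)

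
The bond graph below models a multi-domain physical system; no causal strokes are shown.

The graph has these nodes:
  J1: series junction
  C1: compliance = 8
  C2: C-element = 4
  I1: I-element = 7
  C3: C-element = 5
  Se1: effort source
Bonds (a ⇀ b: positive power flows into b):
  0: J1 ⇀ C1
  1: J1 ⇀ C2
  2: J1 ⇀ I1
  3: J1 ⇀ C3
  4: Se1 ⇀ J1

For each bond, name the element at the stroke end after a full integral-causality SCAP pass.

#0 stroke at J1
#1 stroke at J1
#2 stroke at I1
#3 stroke at J1
#4 stroke at J1

β4 |J1  (Se1 fixes effort; stroke away)
β0 |J1  (C1 outputs effort q/C1)
β1 |J1  (C2: C, integral causality)
β2 |I1  (I1 integral (f out))
β3 |J1  (J1 flow already set via bond 2)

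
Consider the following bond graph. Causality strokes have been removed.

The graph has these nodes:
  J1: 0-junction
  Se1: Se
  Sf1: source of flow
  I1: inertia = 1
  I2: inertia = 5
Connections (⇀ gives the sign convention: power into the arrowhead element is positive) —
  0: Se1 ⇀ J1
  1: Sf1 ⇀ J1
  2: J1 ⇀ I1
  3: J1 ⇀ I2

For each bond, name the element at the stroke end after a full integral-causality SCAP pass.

bond 0 →J1  (source Se1 imposes e)
bond 1 →Sf1  (source Sf1 imposes f)
bond 2 →I1  (0-jn J1 has e-setter on 0)
bond 3 →I2  (J1: bond 0 brought effort, rest push out)

b0 stroke→J1
b1 stroke→Sf1
b2 stroke→I1
b3 stroke→I2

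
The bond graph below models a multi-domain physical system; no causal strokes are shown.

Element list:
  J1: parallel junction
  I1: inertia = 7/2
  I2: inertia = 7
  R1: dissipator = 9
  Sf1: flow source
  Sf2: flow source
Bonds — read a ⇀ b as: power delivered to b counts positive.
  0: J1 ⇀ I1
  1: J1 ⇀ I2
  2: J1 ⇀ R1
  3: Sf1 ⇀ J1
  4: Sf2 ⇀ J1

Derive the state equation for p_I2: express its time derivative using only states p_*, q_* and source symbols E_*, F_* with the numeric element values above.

dp_I2/dt = 9*F_Sf1 + 9*F_Sf2 - 18*p_I1/7 - 9*p_I2/7

β3 |Sf1  (Sf1 fixes flow; stroke at Sf1)
β4 |Sf2  (Sf2 (Sf) sets flow on bond)
β0 |I1  (I1 integral (f out))
β1 |I2  (prefer integral on I2)
β2 |J1  (J1 needs exactly one e-in)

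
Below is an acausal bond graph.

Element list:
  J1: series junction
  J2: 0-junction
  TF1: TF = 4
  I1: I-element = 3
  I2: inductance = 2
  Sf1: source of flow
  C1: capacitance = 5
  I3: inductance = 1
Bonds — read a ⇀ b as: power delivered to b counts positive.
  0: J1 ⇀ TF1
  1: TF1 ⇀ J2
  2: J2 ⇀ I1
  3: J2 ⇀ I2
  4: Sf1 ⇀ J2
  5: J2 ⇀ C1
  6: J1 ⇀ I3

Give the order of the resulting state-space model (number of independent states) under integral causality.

#4 stroke→Sf1  (Sf1 fixes flow; stroke at Sf1)
#2 stroke→I1  (prefer integral on I1)
#3 stroke→I2  (I2 outputs flow p/I2)
#5 stroke→J2  (C1 outputs effort q/C1)
#1 stroke→TF1  (0-jn J2 has e-setter on 5)
#0 stroke→J1  (TF TF1: opposite of bond 1)
#6 stroke→I3  (J1 needs exactly one f-in)

4  (C1, I1, I2, I3 all integral)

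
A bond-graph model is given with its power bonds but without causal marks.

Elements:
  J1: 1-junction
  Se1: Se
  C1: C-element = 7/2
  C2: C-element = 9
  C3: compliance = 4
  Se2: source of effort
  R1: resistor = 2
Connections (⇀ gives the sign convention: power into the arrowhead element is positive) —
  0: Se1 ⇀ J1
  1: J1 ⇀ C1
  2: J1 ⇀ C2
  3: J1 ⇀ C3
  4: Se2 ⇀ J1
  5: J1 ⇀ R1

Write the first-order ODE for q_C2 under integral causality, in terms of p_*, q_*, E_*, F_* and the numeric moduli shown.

b0 stroke→J1  (source Se1 imposes e)
b4 stroke→J1  (Se2: effort source, stroke at far end)
b1 stroke→J1  (prefer integral on C1)
b2 stroke→J1  (C2 integral (e out))
b3 stroke→J1  (C3: C, integral causality)
b5 stroke→R1  (closing 1-jn rule on J1)

dq_C2/dt = E_Se1/2 + E_Se2/2 - q_C1/7 - q_C2/18 - q_C3/8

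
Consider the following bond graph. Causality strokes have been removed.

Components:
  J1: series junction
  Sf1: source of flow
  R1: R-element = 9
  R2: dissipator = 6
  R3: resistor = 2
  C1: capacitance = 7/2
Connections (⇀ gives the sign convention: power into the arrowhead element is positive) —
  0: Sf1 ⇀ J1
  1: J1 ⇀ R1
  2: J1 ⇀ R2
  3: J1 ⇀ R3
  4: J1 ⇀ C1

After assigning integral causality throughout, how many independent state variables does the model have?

1  (C1 all integral)

b0 stroke→Sf1  (Sf1 (Sf) sets flow on bond)
b1 stroke→J1  (J1 flow already set via bond 0)
b2 stroke→J1  (J1: bond 0 brought flow, rest push out)
b3 stroke→J1  (common-f at J1 fixed by 0)
b4 stroke→J1  (J1 flow already set via bond 0)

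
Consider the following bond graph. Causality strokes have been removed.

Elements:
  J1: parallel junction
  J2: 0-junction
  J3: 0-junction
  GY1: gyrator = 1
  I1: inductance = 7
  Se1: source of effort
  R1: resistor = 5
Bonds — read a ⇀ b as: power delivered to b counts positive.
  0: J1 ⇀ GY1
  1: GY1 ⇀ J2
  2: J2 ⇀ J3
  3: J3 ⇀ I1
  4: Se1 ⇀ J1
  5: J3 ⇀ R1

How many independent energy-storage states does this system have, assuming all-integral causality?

b4 stroke→J1  (source Se1 imposes e)
b0 stroke→GY1  (common-e at J1 fixed by 4)
b1 stroke→GY1  (GY GY1: same side as bond 0)
b2 stroke→J2  (J2: last free bond brings effort in)
b3 stroke→I1  (I1 outputs flow p/I1)
b5 stroke→J3  (closing 0-jn rule on J3)

1  (I1 all integral)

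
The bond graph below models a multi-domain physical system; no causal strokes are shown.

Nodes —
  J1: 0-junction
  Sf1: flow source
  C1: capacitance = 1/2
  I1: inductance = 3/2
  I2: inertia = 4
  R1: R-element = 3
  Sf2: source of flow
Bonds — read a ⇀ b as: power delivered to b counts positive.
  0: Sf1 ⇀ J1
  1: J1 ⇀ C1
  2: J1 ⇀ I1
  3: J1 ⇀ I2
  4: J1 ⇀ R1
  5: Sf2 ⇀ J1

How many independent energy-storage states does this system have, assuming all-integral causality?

#0 stroke at Sf1  (Sf1 (Sf) sets flow on bond)
#5 stroke at Sf2  (source Sf2 imposes f)
#1 stroke at J1  (C1 integral (e out))
#2 stroke at I1  (0-jn J1 has e-setter on 1)
#3 stroke at I2  (common-e at J1 fixed by 1)
#4 stroke at R1  (J1 effort already set via bond 1)

3  (C1, I1, I2 all integral)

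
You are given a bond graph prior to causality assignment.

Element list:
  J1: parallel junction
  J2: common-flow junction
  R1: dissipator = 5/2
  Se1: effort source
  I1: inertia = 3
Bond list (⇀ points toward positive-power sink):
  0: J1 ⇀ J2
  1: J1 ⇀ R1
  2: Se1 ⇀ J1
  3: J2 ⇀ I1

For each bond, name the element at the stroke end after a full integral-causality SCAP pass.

bond 2 →J1  (Se1 fixes effort; stroke away)
bond 0 →J2  (0-jn J1 has e-setter on 2)
bond 1 →R1  (common-e at J1 fixed by 2)
bond 3 →I1  (closing 1-jn rule on J2)

bond 0 →J2
bond 1 →R1
bond 2 →J1
bond 3 →I1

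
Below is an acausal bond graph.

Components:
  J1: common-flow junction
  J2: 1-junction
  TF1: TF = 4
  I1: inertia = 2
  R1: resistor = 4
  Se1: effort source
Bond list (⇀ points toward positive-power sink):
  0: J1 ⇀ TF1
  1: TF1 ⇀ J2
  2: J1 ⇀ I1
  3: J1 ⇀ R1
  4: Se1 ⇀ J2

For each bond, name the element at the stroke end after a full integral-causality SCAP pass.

#0 stroke at J1
#1 stroke at TF1
#2 stroke at I1
#3 stroke at J1
#4 stroke at J2

β4 stroke at J2  (source Se1 imposes e)
β1 stroke at TF1  (closing 1-jn rule on J2)
β0 stroke at J1  (TF1: transformer flips bond 1)
β2 stroke at I1  (I1: I, integral causality)
β3 stroke at J1  (common-f at J1 fixed by 2)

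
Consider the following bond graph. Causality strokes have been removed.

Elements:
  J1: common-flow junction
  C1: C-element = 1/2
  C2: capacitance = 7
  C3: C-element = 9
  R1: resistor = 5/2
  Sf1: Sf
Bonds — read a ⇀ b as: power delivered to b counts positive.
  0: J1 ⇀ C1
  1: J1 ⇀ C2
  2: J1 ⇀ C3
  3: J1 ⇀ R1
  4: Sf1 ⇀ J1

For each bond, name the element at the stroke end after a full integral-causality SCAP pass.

bond 4 stroke at Sf1  (Sf1: flow source, stroke at near end)
bond 0 stroke at J1  (common-f at J1 fixed by 4)
bond 1 stroke at J1  (1-jn J1 has f-setter on 4)
bond 2 stroke at J1  (J1: bond 4 brought flow, rest push out)
bond 3 stroke at J1  (J1 flow already set via bond 4)

b0 stroke at J1
b1 stroke at J1
b2 stroke at J1
b3 stroke at J1
b4 stroke at Sf1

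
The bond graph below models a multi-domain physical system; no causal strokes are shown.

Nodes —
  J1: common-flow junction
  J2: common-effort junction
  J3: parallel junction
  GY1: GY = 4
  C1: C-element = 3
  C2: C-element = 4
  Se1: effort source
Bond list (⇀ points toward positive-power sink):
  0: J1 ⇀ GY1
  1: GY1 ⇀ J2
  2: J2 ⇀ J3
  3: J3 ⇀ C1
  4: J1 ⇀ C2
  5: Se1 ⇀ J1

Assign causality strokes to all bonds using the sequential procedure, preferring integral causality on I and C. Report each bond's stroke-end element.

β0 stroke at GY1
β1 stroke at GY1
β2 stroke at J2
β3 stroke at J3
β4 stroke at J1
β5 stroke at J1

β5 stroke at J1  (Se1: effort source, stroke at far end)
β3 stroke at J3  (C1 integral (e out))
β2 stroke at J2  (common-e at J3 fixed by 3)
β1 stroke at GY1  (J2: bond 2 brought effort, rest push out)
β0 stroke at GY1  (GY1 both-in/both-out from 1)
β4 stroke at J1  (J1 flow already set via bond 0)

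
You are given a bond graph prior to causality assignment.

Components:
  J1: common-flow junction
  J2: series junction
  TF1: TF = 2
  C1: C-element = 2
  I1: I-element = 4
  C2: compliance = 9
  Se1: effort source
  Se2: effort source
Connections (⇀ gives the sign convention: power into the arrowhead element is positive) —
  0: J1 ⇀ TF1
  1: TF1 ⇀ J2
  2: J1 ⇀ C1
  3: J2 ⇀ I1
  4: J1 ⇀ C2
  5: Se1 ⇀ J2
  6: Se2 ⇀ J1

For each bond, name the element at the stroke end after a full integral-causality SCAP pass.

bond 0 stroke→TF1
bond 1 stroke→J2
bond 2 stroke→J1
bond 3 stroke→I1
bond 4 stroke→J1
bond 5 stroke→J2
bond 6 stroke→J1

b5 stroke→J2  (source Se1 imposes e)
b6 stroke→J1  (Se2 fixes effort; stroke away)
b2 stroke→J1  (C1: C, integral causality)
b3 stroke→I1  (prefer integral on I1)
b1 stroke→J2  (common-f at J2 fixed by 3)
b0 stroke→TF1  (TF1 one-in-one-out from 1)
b4 stroke→J1  (common-f at J1 fixed by 0)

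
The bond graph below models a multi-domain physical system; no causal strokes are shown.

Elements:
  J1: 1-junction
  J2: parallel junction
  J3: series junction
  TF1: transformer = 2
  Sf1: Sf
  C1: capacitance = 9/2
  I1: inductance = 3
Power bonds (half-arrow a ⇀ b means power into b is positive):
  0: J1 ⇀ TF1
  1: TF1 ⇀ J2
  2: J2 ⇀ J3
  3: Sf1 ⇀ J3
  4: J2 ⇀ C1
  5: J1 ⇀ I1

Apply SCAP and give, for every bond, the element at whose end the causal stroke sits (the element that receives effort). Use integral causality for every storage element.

bond 3 →Sf1  (source Sf1 imposes f)
bond 2 →J3  (1-jn J3 has f-setter on 3)
bond 4 →J2  (prefer integral on C1)
bond 1 →TF1  (J2 effort already set via bond 4)
bond 0 →J1  (TF1: transformer flips bond 1)
bond 5 →I1  (closing 1-jn rule on J1)

#0 →J1
#1 →TF1
#2 →J3
#3 →Sf1
#4 →J2
#5 →I1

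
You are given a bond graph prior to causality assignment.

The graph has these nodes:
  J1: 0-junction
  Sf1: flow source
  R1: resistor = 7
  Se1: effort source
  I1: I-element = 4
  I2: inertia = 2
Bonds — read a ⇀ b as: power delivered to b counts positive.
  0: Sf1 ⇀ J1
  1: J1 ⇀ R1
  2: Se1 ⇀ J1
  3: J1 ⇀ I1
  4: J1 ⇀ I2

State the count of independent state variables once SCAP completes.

2  (I1, I2 all integral)

#0 stroke at Sf1  (Sf1 (Sf) sets flow on bond)
#2 stroke at J1  (Se1 fixes effort; stroke away)
#1 stroke at R1  (J1 effort already set via bond 2)
#3 stroke at I1  (J1 effort already set via bond 2)
#4 stroke at I2  (0-jn J1 has e-setter on 2)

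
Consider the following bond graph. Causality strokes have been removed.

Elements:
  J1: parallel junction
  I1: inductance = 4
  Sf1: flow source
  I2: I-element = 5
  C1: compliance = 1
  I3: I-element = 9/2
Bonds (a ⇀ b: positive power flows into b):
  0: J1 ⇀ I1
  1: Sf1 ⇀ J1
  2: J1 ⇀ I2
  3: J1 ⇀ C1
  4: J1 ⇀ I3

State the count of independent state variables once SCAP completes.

4  (C1, I1, I2, I3 all integral)

b1 stroke at Sf1  (source Sf1 imposes f)
b0 stroke at I1  (I1 outputs flow p/I1)
b2 stroke at I2  (I2: I, integral causality)
b3 stroke at J1  (prefer integral on C1)
b4 stroke at I3  (J1: bond 3 brought effort, rest push out)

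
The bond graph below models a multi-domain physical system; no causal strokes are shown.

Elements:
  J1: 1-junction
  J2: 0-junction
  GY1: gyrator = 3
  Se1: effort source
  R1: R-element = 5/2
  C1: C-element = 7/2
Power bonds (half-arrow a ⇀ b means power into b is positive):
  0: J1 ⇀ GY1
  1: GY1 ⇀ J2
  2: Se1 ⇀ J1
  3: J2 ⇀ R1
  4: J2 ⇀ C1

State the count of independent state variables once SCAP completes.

1  (C1 all integral)

#2 |J1  (Se1: effort source, stroke at far end)
#0 |GY1  (closing 1-jn rule on J1)
#1 |GY1  (through GY1, causality inverts; strokes same side of GY1)
#4 |J2  (prefer integral on C1)
#3 |R1  (J2: bond 4 brought effort, rest push out)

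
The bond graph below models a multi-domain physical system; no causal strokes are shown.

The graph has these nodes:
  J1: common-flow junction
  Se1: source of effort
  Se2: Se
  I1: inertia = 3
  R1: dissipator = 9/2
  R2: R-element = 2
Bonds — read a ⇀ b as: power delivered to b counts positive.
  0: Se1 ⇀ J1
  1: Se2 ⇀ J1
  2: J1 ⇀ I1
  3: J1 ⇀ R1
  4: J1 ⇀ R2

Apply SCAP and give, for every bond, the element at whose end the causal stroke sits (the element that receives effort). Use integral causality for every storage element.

β0 stroke at J1  (Se1 (Se) sets effort on bond)
β1 stroke at J1  (Se2 fixes effort; stroke away)
β2 stroke at I1  (I1: I, integral causality)
β3 stroke at J1  (J1: bond 2 brought flow, rest push out)
β4 stroke at J1  (common-f at J1 fixed by 2)

b0 stroke→J1
b1 stroke→J1
b2 stroke→I1
b3 stroke→J1
b4 stroke→J1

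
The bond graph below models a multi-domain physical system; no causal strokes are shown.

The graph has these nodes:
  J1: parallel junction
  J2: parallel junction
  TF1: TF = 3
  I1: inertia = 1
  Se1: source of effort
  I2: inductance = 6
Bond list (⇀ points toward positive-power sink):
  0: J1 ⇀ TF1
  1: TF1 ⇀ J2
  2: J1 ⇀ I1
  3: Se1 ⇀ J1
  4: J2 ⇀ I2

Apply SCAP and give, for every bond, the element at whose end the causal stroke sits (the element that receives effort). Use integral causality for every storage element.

bond 3 →J1  (Se1 (Se) sets effort on bond)
bond 0 →TF1  (J1 effort already set via bond 3)
bond 2 →I1  (common-e at J1 fixed by 3)
bond 1 →J2  (TF TF1: opposite of bond 0)
bond 4 →I2  (J2: bond 1 brought effort, rest push out)

bond 0 stroke→TF1
bond 1 stroke→J2
bond 2 stroke→I1
bond 3 stroke→J1
bond 4 stroke→I2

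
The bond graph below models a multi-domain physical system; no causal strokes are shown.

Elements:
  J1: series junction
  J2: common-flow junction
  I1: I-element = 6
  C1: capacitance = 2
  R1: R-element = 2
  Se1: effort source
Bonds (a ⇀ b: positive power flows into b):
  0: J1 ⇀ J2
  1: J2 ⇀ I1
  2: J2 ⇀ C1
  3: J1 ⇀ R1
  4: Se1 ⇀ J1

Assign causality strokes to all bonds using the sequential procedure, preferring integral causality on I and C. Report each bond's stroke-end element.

bond 4 |J1  (Se1 (Se) sets effort on bond)
bond 1 |I1  (I1 outputs flow p/I1)
bond 0 |J2  (J2: bond 1 brought flow, rest push out)
bond 2 |J2  (common-f at J2 fixed by 1)
bond 3 |J1  (common-f at J1 fixed by 0)

b0 |J2
b1 |I1
b2 |J2
b3 |J1
b4 |J1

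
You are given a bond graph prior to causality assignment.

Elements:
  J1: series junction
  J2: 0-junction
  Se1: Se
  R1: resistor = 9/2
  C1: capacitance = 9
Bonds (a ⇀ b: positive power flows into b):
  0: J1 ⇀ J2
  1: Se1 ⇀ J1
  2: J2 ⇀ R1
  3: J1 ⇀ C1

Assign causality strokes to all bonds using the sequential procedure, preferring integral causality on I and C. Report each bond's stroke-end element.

b1 stroke at J1  (Se1 fixes effort; stroke away)
b3 stroke at J1  (C1: C, integral causality)
b0 stroke at J2  (J1: last free bond brings flow in)
b2 stroke at R1  (common-e at J2 fixed by 0)

#0 stroke→J2
#1 stroke→J1
#2 stroke→R1
#3 stroke→J1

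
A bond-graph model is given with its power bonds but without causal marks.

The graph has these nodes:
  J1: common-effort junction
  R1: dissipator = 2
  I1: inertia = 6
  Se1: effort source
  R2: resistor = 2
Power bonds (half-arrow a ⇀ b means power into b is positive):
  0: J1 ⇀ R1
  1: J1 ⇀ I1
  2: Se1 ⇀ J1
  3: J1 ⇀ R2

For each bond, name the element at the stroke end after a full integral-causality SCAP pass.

b0 stroke→R1
b1 stroke→I1
b2 stroke→J1
b3 stroke→R2

b2 stroke→J1  (Se1 fixes effort; stroke away)
b0 stroke→R1  (common-e at J1 fixed by 2)
b1 stroke→I1  (0-jn J1 has e-setter on 2)
b3 stroke→R2  (0-jn J1 has e-setter on 2)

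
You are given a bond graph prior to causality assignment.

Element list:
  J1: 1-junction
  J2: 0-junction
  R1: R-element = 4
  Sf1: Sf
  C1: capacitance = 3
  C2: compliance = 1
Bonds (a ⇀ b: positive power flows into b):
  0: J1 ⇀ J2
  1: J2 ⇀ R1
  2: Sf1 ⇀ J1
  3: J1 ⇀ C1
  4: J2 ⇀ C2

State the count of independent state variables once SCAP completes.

2  (C1, C2 all integral)

β2 |Sf1  (Sf1: flow source, stroke at near end)
β0 |J1  (J1: bond 2 brought flow, rest push out)
β3 |J1  (J1 flow already set via bond 2)
β4 |J2  (C2 integral (e out))
β1 |R1  (common-e at J2 fixed by 4)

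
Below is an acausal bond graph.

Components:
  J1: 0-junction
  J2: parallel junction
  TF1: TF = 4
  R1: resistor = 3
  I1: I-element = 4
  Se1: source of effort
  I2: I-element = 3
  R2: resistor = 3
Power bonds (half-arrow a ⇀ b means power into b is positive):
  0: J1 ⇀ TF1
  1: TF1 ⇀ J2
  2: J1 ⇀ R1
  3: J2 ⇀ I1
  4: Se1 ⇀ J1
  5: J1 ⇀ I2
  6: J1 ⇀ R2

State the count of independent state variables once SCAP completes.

β4 →J1  (Se1 fixes effort; stroke away)
β0 →TF1  (common-e at J1 fixed by 4)
β2 →R1  (J1 effort already set via bond 4)
β5 →I2  (J1 effort already set via bond 4)
β6 →R2  (0-jn J1 has e-setter on 4)
β1 →J2  (TF1: transformer flips bond 0)
β3 →I1  (J2 effort already set via bond 1)

2  (I1, I2 all integral)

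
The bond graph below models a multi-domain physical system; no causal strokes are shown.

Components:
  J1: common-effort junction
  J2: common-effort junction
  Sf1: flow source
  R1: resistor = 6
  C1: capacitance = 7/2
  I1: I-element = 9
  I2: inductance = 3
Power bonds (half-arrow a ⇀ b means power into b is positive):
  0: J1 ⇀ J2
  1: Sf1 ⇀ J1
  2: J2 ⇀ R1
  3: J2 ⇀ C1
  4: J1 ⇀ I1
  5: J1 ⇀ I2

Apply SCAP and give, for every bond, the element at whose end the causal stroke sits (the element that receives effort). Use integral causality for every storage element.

#0 |J1
#1 |Sf1
#2 |R1
#3 |J2
#4 |I1
#5 |I2

b1 stroke→Sf1  (Sf1 (Sf) sets flow on bond)
b3 stroke→J2  (prefer integral on C1)
b0 stroke→J1  (J2: bond 3 brought effort, rest push out)
b2 stroke→R1  (0-jn J2 has e-setter on 3)
b4 stroke→I1  (0-jn J1 has e-setter on 0)
b5 stroke→I2  (common-e at J1 fixed by 0)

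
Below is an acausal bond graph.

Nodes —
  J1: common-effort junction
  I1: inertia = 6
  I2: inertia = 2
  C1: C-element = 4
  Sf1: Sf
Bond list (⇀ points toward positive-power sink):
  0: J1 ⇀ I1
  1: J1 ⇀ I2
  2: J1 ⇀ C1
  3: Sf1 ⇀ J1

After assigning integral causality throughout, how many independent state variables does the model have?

3  (C1, I1, I2 all integral)

#3 stroke at Sf1  (Sf1 fixes flow; stroke at Sf1)
#0 stroke at I1  (I1 outputs flow p/I1)
#1 stroke at I2  (I2: I, integral causality)
#2 stroke at J1  (J1 needs exactly one e-in)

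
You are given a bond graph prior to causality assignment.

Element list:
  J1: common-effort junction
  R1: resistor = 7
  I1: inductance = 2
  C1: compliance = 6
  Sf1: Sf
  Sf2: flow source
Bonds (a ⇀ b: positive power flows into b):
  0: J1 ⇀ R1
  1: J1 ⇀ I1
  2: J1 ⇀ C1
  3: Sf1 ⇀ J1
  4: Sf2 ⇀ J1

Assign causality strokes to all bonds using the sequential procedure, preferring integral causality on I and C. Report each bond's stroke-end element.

β0 stroke→R1
β1 stroke→I1
β2 stroke→J1
β3 stroke→Sf1
β4 stroke→Sf2

β3 stroke→Sf1  (Sf1: flow source, stroke at near end)
β4 stroke→Sf2  (Sf2 fixes flow; stroke at Sf2)
β1 stroke→I1  (I1 outputs flow p/I1)
β2 stroke→J1  (C1: C, integral causality)
β0 stroke→R1  (J1 effort already set via bond 2)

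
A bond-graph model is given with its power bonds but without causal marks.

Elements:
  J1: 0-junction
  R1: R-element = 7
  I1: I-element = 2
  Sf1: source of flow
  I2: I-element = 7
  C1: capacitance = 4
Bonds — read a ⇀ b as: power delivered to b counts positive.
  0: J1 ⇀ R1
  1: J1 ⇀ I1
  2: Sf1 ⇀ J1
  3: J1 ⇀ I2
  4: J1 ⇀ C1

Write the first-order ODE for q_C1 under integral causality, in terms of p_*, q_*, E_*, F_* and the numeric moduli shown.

dq_C1/dt = F_Sf1 - p_I1/2 - p_I2/7 - q_C1/28

b2 →Sf1  (Sf1 (Sf) sets flow on bond)
b1 →I1  (I1: I, integral causality)
b3 →I2  (prefer integral on I2)
b4 →J1  (C1 outputs effort q/C1)
b0 →R1  (0-jn J1 has e-setter on 4)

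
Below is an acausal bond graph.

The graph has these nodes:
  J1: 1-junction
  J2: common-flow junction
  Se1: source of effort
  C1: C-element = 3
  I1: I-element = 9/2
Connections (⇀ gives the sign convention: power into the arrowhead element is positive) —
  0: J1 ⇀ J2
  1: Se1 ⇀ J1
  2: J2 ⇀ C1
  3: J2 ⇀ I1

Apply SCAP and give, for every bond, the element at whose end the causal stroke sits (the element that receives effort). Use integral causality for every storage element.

bond 1 →J1  (Se1 (Se) sets effort on bond)
bond 0 →J2  (only one flow-in slot at J1)
bond 2 →J2  (C1: C, integral causality)
bond 3 →I1  (closing 1-jn rule on J2)

bond 0 stroke at J2
bond 1 stroke at J1
bond 2 stroke at J2
bond 3 stroke at I1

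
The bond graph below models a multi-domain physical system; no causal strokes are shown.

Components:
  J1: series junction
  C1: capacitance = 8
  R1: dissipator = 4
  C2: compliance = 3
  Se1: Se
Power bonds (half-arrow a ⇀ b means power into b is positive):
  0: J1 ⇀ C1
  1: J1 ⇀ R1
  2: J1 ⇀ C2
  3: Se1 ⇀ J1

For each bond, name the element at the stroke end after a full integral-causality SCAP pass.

b3 →J1  (Se1 fixes effort; stroke away)
b0 →J1  (C1 integral (e out))
b2 →J1  (C2: C, integral causality)
b1 →R1  (J1: last free bond brings flow in)

#0 →J1
#1 →R1
#2 →J1
#3 →J1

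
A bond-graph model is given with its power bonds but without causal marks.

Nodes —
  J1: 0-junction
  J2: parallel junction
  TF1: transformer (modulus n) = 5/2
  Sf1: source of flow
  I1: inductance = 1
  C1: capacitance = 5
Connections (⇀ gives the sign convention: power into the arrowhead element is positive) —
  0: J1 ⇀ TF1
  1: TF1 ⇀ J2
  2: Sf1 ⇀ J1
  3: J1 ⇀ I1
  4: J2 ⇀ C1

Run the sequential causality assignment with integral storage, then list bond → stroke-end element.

b0 |J1
b1 |TF1
b2 |Sf1
b3 |I1
b4 |J2

β2 |Sf1  (Sf1 (Sf) sets flow on bond)
β3 |I1  (I1 integral (f out))
β0 |J1  (J1 needs exactly one e-in)
β1 |TF1  (TF1 one-in-one-out from 0)
β4 |J2  (J2 needs exactly one e-in)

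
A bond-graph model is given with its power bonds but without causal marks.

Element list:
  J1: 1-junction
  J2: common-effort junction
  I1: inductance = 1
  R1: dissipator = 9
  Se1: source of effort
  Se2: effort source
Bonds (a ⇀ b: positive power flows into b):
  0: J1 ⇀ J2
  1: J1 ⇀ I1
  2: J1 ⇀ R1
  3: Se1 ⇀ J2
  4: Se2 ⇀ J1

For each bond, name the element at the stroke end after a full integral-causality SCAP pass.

bond 3 →J2  (source Se1 imposes e)
bond 4 →J1  (Se2 fixes effort; stroke away)
bond 0 →J1  (0-jn J2 has e-setter on 3)
bond 1 →I1  (I1 integral (f out))
bond 2 →J1  (J1 flow already set via bond 1)

bond 0 →J1
bond 1 →I1
bond 2 →J1
bond 3 →J2
bond 4 →J1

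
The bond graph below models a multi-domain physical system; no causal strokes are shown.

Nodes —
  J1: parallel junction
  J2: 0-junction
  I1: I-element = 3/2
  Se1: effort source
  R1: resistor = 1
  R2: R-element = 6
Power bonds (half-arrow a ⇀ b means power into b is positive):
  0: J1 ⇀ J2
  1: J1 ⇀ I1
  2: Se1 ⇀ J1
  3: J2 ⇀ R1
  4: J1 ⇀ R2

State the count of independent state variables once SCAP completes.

1  (I1 all integral)

#2 stroke at J1  (Se1: effort source, stroke at far end)
#0 stroke at J2  (0-jn J1 has e-setter on 2)
#1 stroke at I1  (common-e at J1 fixed by 2)
#4 stroke at R2  (J1 effort already set via bond 2)
#3 stroke at R1  (J2: bond 0 brought effort, rest push out)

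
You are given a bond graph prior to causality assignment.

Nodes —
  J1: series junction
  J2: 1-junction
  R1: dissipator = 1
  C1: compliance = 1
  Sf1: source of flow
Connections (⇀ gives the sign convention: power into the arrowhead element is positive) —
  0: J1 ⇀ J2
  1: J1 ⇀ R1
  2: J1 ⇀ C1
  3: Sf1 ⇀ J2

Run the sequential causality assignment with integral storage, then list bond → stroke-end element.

b0 stroke at J2
b1 stroke at J1
b2 stroke at J1
b3 stroke at Sf1

bond 3 stroke at Sf1  (Sf1 fixes flow; stroke at Sf1)
bond 0 stroke at J2  (common-f at J2 fixed by 3)
bond 1 stroke at J1  (J1: bond 0 brought flow, rest push out)
bond 2 stroke at J1  (1-jn J1 has f-setter on 0)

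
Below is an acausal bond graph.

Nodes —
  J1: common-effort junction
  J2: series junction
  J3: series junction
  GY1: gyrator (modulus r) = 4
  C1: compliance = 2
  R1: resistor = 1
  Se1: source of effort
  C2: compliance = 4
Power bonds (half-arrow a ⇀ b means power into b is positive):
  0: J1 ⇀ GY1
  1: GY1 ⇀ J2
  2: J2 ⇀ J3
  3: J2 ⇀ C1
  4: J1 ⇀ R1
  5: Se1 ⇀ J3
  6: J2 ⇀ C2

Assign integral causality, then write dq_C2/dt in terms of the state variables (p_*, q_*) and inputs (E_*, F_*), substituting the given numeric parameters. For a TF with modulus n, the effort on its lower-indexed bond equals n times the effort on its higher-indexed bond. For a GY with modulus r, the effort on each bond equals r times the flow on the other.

#5 →J3  (Se1 (Se) sets effort on bond)
#2 →J2  (only one flow-in slot at J3)
#3 →J2  (C1 outputs effort q/C1)
#6 →J2  (prefer integral on C2)
#1 →GY1  (J2: last free bond brings flow in)
#0 →GY1  (GY GY1: same side as bond 1)
#4 →J1  (closing 0-jn rule on J1)

dq_C2/dt = E_Se1/16 - q_C1/32 - q_C2/64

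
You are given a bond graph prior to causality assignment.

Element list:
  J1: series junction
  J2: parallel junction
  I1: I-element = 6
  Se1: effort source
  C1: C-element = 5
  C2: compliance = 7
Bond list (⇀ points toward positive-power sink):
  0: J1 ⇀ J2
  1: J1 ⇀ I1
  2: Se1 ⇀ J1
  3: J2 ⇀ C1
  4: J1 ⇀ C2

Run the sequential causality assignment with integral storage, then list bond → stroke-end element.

bond 0 stroke at J1
bond 1 stroke at I1
bond 2 stroke at J1
bond 3 stroke at J2
bond 4 stroke at J1

#2 |J1  (Se1 fixes effort; stroke away)
#1 |I1  (I1 outputs flow p/I1)
#0 |J1  (J1 flow already set via bond 1)
#4 |J1  (1-jn J1 has f-setter on 1)
#3 |J2  (J2 needs exactly one e-in)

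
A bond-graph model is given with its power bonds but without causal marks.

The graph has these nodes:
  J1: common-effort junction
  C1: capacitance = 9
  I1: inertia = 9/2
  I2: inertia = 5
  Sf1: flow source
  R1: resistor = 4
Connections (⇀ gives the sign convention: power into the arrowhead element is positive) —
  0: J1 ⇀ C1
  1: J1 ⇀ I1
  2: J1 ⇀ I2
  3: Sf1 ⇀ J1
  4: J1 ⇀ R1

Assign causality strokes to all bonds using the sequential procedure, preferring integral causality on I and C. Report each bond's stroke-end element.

β3 stroke at Sf1  (Sf1 fixes flow; stroke at Sf1)
β0 stroke at J1  (prefer integral on C1)
β1 stroke at I1  (0-jn J1 has e-setter on 0)
β2 stroke at I2  (J1 effort already set via bond 0)
β4 stroke at R1  (J1 effort already set via bond 0)

β0 →J1
β1 →I1
β2 →I2
β3 →Sf1
β4 →R1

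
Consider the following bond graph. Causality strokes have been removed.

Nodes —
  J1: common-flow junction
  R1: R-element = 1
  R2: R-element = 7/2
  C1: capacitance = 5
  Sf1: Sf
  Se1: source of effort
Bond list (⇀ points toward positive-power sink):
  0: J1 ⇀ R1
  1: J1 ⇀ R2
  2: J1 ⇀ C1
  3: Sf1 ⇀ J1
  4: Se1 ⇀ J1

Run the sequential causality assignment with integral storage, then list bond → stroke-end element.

β0 |J1
β1 |J1
β2 |J1
β3 |Sf1
β4 |J1

b3 |Sf1  (Sf1 (Sf) sets flow on bond)
b4 |J1  (Se1 (Se) sets effort on bond)
b0 |J1  (J1 flow already set via bond 3)
b1 |J1  (J1 flow already set via bond 3)
b2 |J1  (1-jn J1 has f-setter on 3)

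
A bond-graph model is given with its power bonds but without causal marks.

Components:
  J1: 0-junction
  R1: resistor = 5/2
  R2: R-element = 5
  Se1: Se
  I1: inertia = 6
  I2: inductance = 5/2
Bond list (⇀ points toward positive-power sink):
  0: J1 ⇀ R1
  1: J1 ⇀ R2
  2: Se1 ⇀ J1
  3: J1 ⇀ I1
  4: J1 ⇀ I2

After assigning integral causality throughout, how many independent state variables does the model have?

b2 stroke→J1  (Se1 fixes effort; stroke away)
b0 stroke→R1  (J1: bond 2 brought effort, rest push out)
b1 stroke→R2  (common-e at J1 fixed by 2)
b3 stroke→I1  (J1: bond 2 brought effort, rest push out)
b4 stroke→I2  (common-e at J1 fixed by 2)

2  (I1, I2 all integral)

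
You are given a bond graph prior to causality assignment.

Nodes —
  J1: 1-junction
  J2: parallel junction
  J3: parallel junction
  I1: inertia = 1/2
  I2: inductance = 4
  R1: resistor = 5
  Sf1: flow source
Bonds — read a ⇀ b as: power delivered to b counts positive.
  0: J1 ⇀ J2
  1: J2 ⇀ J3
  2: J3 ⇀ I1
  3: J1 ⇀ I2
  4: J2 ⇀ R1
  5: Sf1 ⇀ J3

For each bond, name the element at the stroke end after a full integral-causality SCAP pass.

bond 0 stroke→J1
bond 1 stroke→J3
bond 2 stroke→I1
bond 3 stroke→I2
bond 4 stroke→J2
bond 5 stroke→Sf1

β5 →Sf1  (Sf1 fixes flow; stroke at Sf1)
β2 →I1  (I1: I, integral causality)
β1 →J3  (only one effort-in slot at J3)
β3 →I2  (prefer integral on I2)
β0 →J1  (1-jn J1 has f-setter on 3)
β4 →J2  (J2: last free bond brings effort in)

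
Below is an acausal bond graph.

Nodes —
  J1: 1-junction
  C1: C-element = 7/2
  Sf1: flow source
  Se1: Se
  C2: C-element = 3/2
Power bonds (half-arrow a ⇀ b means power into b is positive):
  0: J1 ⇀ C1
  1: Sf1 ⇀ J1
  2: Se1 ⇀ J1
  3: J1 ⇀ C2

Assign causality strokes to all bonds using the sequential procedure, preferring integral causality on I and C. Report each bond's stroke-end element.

#0 stroke→J1
#1 stroke→Sf1
#2 stroke→J1
#3 stroke→J1

#1 stroke→Sf1  (source Sf1 imposes f)
#2 stroke→J1  (Se1 (Se) sets effort on bond)
#0 stroke→J1  (J1 flow already set via bond 1)
#3 stroke→J1  (J1 flow already set via bond 1)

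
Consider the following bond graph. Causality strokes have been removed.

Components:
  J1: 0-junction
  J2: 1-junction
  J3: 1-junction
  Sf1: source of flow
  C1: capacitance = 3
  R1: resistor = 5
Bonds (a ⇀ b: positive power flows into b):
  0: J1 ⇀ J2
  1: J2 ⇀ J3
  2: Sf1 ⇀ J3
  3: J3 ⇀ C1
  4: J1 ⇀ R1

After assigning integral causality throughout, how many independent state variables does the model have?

β2 stroke at Sf1  (Sf1: flow source, stroke at near end)
β1 stroke at J3  (common-f at J3 fixed by 2)
β3 stroke at J3  (common-f at J3 fixed by 2)
β0 stroke at J2  (J2 flow already set via bond 1)
β4 stroke at J1  (only one effort-in slot at J1)

1  (C1 all integral)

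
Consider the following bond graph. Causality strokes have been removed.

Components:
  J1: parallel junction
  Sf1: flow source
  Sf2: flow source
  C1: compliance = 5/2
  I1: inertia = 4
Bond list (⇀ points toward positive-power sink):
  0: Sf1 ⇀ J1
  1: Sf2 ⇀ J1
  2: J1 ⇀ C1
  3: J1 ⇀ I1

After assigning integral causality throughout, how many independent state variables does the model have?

2  (C1, I1 all integral)

bond 0 stroke→Sf1  (Sf1: flow source, stroke at near end)
bond 1 stroke→Sf2  (Sf2 fixes flow; stroke at Sf2)
bond 2 stroke→J1  (prefer integral on C1)
bond 3 stroke→I1  (J1: bond 2 brought effort, rest push out)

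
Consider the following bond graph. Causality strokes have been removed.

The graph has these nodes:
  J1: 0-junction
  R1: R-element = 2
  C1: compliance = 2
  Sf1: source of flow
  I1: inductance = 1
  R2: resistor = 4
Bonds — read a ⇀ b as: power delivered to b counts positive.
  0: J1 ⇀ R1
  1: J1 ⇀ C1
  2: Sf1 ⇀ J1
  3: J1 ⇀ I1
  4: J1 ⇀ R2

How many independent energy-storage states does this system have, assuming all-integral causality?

2  (C1, I1 all integral)

β2 →Sf1  (Sf1: flow source, stroke at near end)
β1 →J1  (C1: C, integral causality)
β0 →R1  (0-jn J1 has e-setter on 1)
β3 →I1  (J1 effort already set via bond 1)
β4 →R2  (J1 effort already set via bond 1)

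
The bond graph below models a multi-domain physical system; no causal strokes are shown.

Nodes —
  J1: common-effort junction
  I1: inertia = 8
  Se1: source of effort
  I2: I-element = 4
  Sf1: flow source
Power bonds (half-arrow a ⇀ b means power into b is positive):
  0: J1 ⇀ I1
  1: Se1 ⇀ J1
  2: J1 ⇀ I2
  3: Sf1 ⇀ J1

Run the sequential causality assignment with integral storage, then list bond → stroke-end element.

β1 |J1  (Se1 (Se) sets effort on bond)
β3 |Sf1  (Sf1 (Sf) sets flow on bond)
β0 |I1  (J1 effort already set via bond 1)
β2 |I2  (J1 effort already set via bond 1)

β0 |I1
β1 |J1
β2 |I2
β3 |Sf1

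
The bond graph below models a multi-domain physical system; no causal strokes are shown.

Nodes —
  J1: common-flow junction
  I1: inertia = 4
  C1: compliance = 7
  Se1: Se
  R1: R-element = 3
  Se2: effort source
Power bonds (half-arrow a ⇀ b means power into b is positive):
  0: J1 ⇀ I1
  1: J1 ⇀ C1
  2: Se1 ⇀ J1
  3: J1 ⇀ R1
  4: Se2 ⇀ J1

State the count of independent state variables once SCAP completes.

β2 →J1  (Se1: effort source, stroke at far end)
β4 →J1  (source Se2 imposes e)
β0 →I1  (prefer integral on I1)
β1 →J1  (1-jn J1 has f-setter on 0)
β3 →J1  (J1: bond 0 brought flow, rest push out)

2  (C1, I1 all integral)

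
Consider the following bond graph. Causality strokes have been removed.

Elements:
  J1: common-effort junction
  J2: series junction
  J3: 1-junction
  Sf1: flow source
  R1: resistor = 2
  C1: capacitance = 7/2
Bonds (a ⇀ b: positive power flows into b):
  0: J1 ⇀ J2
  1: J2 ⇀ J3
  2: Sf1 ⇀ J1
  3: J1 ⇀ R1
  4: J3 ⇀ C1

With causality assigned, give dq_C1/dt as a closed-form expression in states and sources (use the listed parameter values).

#2 →Sf1  (Sf1 (Sf) sets flow on bond)
#4 →J3  (C1: C, integral causality)
#1 →J2  (J3 needs exactly one f-in)
#0 →J1  (only one flow-in slot at J2)
#3 →R1  (J1: bond 0 brought effort, rest push out)

dq_C1/dt = F_Sf1 - q_C1/7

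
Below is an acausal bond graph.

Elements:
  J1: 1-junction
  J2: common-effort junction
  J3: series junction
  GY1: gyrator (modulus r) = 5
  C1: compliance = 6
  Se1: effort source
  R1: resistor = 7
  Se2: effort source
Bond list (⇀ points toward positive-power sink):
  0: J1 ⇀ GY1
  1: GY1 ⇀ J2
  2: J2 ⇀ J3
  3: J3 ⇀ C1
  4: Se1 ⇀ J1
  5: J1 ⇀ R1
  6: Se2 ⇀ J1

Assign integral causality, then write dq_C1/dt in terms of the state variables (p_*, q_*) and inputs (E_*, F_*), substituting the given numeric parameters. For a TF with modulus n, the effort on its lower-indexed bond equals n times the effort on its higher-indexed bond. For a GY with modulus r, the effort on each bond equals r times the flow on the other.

β4 stroke→J1  (Se1: effort source, stroke at far end)
β6 stroke→J1  (Se2: effort source, stroke at far end)
β3 stroke→J3  (C1 outputs effort q/C1)
β2 stroke→J2  (only one flow-in slot at J3)
β1 stroke→GY1  (0-jn J2 has e-setter on 2)
β0 stroke→GY1  (GY1 both-in/both-out from 1)
β5 stroke→J1  (1-jn J1 has f-setter on 0)

dq_C1/dt = E_Se1/5 + E_Se2/5 - 7*q_C1/150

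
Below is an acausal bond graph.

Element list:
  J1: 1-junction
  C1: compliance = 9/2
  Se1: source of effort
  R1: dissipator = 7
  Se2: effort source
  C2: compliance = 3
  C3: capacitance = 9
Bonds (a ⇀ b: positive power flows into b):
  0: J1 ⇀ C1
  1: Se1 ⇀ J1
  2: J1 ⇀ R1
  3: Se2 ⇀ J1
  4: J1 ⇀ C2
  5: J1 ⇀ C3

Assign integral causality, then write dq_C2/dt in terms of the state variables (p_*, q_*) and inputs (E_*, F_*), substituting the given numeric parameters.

bond 1 stroke at J1  (Se1 (Se) sets effort on bond)
bond 3 stroke at J1  (Se2: effort source, stroke at far end)
bond 0 stroke at J1  (prefer integral on C1)
bond 4 stroke at J1  (prefer integral on C2)
bond 5 stroke at J1  (C3 outputs effort q/C3)
bond 2 stroke at R1  (closing 1-jn rule on J1)

dq_C2/dt = E_Se1/7 + E_Se2/7 - 2*q_C1/63 - q_C2/21 - q_C3/63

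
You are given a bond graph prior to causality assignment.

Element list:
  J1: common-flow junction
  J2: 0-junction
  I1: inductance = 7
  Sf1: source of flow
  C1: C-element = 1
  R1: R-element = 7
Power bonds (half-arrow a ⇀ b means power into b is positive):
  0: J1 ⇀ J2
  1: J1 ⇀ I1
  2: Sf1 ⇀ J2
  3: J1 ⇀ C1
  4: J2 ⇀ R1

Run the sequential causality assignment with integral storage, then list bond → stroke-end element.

β2 stroke at Sf1  (Sf1 (Sf) sets flow on bond)
β1 stroke at I1  (prefer integral on I1)
β0 stroke at J1  (1-jn J1 has f-setter on 1)
β3 stroke at J1  (common-f at J1 fixed by 1)
β4 stroke at J2  (J2 needs exactly one e-in)

β0 →J1
β1 →I1
β2 →Sf1
β3 →J1
β4 →J2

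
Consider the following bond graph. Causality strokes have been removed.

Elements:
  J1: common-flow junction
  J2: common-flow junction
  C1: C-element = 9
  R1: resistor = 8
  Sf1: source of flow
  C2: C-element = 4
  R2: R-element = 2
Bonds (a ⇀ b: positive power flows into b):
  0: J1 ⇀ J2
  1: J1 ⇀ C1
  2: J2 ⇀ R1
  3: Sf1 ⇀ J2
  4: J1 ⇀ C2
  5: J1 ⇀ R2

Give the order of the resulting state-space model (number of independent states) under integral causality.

2  (C1, C2 all integral)

β3 →Sf1  (Sf1 fixes flow; stroke at Sf1)
β0 →J2  (J2: bond 3 brought flow, rest push out)
β2 →J2  (1-jn J2 has f-setter on 3)
β1 →J1  (J1 flow already set via bond 0)
β4 →J1  (J1 flow already set via bond 0)
β5 →J1  (common-f at J1 fixed by 0)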